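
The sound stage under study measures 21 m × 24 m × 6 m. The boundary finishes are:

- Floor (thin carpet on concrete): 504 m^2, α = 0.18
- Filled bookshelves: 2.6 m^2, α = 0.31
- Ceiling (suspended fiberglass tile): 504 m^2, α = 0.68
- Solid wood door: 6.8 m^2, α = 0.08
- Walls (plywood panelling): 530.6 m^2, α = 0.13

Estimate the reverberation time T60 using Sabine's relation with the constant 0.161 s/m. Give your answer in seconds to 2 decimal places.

A = Σ Sᵢαᵢ = 504×0.18 + 2.6×0.31 + 504×0.68 + 6.8×0.08 + 530.6×0.13 = 503.768 sabins.
Room volume: 3024 m³.
T = 0.161 V/A = 0.161·3024/503.768 = 0.97 s.

0.97 seconds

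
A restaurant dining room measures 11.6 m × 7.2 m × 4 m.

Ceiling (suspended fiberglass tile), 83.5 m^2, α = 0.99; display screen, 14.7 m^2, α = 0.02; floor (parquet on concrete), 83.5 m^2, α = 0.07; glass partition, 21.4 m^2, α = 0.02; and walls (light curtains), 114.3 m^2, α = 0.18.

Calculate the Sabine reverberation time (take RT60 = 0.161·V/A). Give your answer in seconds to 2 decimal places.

Total absorption A = 83.5*0.99 + 14.7*0.02 + 83.5*0.07 + 21.4*0.02 + 114.3*0.18
  = 82.665 + 0.294 + 5.845 + 0.428 + 20.574 = 109.806 m^2 sabins.
V = 11.6·7.2·4 = 334.08 m³.
RT60 = 0.161 · V / A = 0.161 × 334.08 / 109.806 = 0.49 s.

0.49 s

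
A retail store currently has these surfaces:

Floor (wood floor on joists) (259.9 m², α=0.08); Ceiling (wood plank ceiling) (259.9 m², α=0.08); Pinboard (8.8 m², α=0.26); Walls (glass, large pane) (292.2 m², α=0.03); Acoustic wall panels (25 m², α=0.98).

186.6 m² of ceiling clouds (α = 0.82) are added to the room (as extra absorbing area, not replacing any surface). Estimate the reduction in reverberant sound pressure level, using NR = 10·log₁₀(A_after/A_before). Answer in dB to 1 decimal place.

4.7 dB

Total absorption A_before = 259.9·0.08 + 259.9·0.08 + 8.8·0.26 + 292.2·0.03 + 25·0.98
  = 20.792 + 20.792 + 2.288 + 8.766 + 24.500 = 77.138 m² sabins.
Added absorption = 186.6 × 0.82 = 153.012 sabins.
A_after = 77.138 + 153.012 = 230.150 sabins.
NR = 10·log₁₀(230.150/77.138) = 4.7 dB.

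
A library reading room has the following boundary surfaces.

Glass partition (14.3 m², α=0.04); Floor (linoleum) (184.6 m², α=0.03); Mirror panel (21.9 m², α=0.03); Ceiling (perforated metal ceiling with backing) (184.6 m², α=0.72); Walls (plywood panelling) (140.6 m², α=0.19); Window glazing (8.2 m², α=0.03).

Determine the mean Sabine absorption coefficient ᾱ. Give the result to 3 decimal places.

0.301

Total surface area S = 554.2 m².
Σ(Sᵢαᵢ) = 14.3×0.04 + 184.6×0.03 + 21.9×0.03 + 184.6×0.72 + 140.6×0.19 + 8.2×0.03 = 166.639.
ᾱ = 166.639 / 554.2 = 0.301.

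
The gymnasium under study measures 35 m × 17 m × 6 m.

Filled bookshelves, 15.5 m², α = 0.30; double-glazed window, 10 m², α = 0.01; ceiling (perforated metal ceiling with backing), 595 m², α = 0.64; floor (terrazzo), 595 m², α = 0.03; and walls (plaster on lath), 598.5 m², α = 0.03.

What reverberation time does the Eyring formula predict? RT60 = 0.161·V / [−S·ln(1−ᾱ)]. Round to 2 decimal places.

1.20 seconds

S = Σ Sᵢ = 1814.0 m².
Absorption A = 15.5·0.30 + 10·0.01 + 595·0.64 + 595·0.03 + 598.5·0.03 = 421.355 sabins.
Mean coefficient ᾱ = A/S = 0.2323.
−S·ln(1−ᾱ) = −1814.0 × ln(1 − 0.2323) = 479.542.
V = 35 × 17 × 6 = 3570 m³.
RT60 = 0.161 × 3570 / 479.542 = 1.20 s.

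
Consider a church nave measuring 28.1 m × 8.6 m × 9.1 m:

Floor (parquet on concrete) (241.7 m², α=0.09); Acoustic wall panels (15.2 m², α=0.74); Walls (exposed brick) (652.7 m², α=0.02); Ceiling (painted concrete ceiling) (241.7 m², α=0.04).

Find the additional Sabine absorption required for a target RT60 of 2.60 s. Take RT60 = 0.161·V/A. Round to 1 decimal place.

80.5 sabins

Total absorption A₁ = 241.7·0.09 + 15.2·0.74 + 652.7·0.02 + 241.7·0.04
  = 21.753 + 11.248 + 13.054 + 9.668 = 55.723 m² sabins.
Target A₂ = 0.161·2199.106/2.60 = 136.175 sabins (V = 2199.106 m³).
Additional absorption ΔA = 136.175 − 55.723 = 80.5 sabins.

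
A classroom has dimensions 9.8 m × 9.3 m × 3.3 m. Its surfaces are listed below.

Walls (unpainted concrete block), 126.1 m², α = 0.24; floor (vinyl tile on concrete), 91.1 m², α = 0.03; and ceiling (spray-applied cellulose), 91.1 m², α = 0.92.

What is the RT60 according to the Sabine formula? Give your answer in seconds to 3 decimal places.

0.415 s

Total absorption A = 126.1×0.24 + 91.1×0.03 + 91.1×0.92
  = 30.264 + 2.733 + 83.812 = 116.809 m² sabins.
Volume V = 9.8 × 9.3 × 3.3 = 300.762 m³.
T = 0.161 V/A = 0.161·300.762/116.809 = 0.415 s.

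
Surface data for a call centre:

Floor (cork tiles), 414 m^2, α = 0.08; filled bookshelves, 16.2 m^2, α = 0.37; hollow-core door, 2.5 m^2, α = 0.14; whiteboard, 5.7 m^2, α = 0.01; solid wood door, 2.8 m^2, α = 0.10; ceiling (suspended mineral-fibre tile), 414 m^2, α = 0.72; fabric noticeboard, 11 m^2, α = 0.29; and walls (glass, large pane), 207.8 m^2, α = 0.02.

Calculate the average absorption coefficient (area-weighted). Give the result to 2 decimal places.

0.32

S = Σ Sᵢ = 414 + 16.2 + 2.5 + 5.7 + 2.8 + 414 + 11 + 207.8 = 1074.0 m^2.
Weighted sum Σ Sα = 345.227.
ᾱ = A/S = 0.32.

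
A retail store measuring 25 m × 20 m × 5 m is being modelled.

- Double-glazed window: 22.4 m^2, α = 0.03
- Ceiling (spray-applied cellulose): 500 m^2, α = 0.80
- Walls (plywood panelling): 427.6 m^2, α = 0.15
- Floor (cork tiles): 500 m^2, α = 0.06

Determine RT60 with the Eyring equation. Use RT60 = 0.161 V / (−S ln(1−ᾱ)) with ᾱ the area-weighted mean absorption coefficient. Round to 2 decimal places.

0.67 sec

Total surface area S = 22.4 + 500 + 427.6 + 500 = 1450.0 m^2.
Absorption A = 22.4·0.03 + 500·0.80 + 427.6·0.15 + 500·0.06 = 494.812 sabins.
ᾱ = 494.812 / 1450.0 = 0.3412.
−S·ln(1−ᾱ) = −1450.0 × ln(1 − 0.3412) = 605.136.
V = 25 × 20 × 5 = 2500 m³.
RT60 = 0.161 × 2500 / 605.136 = 0.67 s.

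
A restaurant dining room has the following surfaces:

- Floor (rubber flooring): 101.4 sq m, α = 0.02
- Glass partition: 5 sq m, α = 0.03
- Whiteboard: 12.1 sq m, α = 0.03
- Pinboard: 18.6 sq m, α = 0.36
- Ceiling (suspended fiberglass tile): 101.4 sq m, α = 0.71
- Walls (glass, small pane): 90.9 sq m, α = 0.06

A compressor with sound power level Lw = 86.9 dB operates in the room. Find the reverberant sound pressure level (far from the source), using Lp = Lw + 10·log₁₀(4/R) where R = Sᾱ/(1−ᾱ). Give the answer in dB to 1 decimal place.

72.2 dB

A = 86.685 sabins; S = 329.4 sq m.
ᾱ = 0.2632, so room constant R = A/(1−ᾱ) = 117.651 sq m.
Lp = Lw + 10 log₁₀(4/R) = 86.9 -14.69 = 72.2 dB.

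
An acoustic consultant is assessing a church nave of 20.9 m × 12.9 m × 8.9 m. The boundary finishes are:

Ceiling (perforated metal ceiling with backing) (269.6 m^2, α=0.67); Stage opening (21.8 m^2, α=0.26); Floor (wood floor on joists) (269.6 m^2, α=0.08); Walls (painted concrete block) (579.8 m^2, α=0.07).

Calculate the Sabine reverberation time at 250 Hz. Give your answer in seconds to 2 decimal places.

Total absorption A = 269.6·0.67 + 21.8·0.26 + 269.6·0.08 + 579.8·0.07
  = 180.632 + 5.668 + 21.568 + 40.586 = 248.454 m^2 sabins.
Volume V = 20.9 × 12.9 × 8.9 = 2399.529 m³.
Sabine: RT60 = 0.161 × 2399.529 / 248.454 = 1.55 s.

1.55 s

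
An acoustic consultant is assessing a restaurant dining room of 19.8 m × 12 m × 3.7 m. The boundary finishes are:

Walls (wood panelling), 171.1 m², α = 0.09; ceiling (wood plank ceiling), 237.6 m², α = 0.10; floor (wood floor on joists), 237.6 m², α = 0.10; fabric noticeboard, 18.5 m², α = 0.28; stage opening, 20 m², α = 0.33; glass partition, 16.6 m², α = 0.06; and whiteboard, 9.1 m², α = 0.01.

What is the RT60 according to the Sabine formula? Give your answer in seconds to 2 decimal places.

1.87 seconds

A = Σ Sᵢαᵢ = 171.1×0.09 + 237.6×0.10 + 237.6×0.10 + 18.5×0.28 + 20×0.33 + 16.6×0.06 + 9.1×0.01 = 75.786 sabins.
V = 19.8·12·3.7 = 879.12 m³.
Sabine: RT60 = 0.161 × 879.12 / 75.786 = 1.87 s.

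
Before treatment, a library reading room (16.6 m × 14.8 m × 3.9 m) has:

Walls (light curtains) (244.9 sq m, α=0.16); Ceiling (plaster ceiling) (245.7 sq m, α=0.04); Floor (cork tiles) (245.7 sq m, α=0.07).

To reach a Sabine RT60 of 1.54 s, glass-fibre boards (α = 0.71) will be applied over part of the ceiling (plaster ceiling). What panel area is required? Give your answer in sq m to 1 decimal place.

A₁ = Σ Sᵢαᵢ = 244.9·0.16 + 245.7·0.04 + 245.7·0.07 = 66.211 sabins.
Required A₂ = 0.161·958.152/1.54 = 100.170 sabins.
ΔA needed = 100.170 − 66.211 = 33.959 sabins.
Each sq m of panel replacing the ceiling (plaster ceiling) adds (0.71 − 0.04) = 0.67 sabins.
Panel area = 33.959 / 0.67 = 50.7 sq m.

50.7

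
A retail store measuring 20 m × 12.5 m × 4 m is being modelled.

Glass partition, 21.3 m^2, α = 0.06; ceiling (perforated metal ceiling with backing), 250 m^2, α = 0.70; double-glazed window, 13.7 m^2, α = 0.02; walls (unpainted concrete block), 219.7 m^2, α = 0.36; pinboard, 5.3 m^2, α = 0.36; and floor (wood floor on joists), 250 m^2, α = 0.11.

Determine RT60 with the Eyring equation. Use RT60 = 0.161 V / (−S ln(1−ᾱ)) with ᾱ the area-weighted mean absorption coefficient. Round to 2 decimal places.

Total surface area S = 21.3 + 250 + 13.7 + 219.7 + 5.3 + 250 = 760.0 m^2.
Σ(Sᵢαᵢ) = 21.3·0.06 + 250·0.70 + 13.7·0.02 + 219.7·0.36 + 5.3·0.36 + 250·0.11 = 285.052.
ᾱ = 285.052 / 760.0 = 0.3751.
Eyring denominator: −S ln(1−ᾱ) = 357.324.
V = 20 × 12.5 × 4 = 1000 m³.
RT60 = 0.161 × 1000 / 357.324 = 0.45 s.

0.45 seconds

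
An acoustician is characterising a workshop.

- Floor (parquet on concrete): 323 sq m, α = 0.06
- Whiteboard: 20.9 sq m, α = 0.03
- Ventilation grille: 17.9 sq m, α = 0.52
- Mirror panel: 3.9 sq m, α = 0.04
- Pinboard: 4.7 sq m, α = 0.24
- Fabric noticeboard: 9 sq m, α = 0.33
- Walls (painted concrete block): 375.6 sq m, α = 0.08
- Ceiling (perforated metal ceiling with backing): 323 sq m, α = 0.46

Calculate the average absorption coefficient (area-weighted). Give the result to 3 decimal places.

Total surface area S = 1078.0 sq m.
Weighted sum Σ Sα = 212.197.
ᾱ = A/S = 0.197.

0.197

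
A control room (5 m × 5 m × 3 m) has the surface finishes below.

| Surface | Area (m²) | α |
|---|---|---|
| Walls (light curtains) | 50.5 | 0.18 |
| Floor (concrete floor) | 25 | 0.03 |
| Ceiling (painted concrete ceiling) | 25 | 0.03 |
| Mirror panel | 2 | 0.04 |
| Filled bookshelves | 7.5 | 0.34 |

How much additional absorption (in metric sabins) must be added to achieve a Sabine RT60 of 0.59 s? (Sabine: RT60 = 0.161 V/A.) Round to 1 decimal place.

7.2 sabins

Equivalent absorption area: A₁ = 50.5×0.18 + 25×0.03 + 25×0.03 + 2×0.04 + 7.5×0.34 = 13.220 m².
V = 75 m³. Required absorption A₂ = 0.161 × 75 / 0.59 = 20.466 sabins.
Additional absorption ΔA = 20.466 − 13.220 = 7.2 sabins.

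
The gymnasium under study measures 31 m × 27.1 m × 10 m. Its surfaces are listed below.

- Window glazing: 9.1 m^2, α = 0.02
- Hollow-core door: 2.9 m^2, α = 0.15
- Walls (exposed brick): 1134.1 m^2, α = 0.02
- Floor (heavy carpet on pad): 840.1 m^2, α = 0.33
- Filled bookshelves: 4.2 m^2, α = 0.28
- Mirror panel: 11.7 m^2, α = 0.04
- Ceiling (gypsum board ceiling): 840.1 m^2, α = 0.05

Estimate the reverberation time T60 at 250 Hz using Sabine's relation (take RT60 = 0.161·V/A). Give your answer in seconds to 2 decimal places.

Summing Sᵢαᵢ: 0.182 + 0.435 + 22.682 + 277.233 + 1.176 + 0.468 + 42.005 → A = 344.181 sabins.
Volume V = 31 × 27.1 × 10 = 8401 m³.
Sabine: RT60 = 0.161 × 8401 / 344.181 = 3.93 s.

3.93 sec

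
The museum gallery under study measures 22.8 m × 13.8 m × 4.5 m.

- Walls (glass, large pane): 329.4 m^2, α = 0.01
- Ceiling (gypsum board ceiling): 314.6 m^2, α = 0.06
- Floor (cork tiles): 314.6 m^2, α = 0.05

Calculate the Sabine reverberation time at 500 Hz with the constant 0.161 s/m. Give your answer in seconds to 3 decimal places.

6.015 sec

Total absorption A = 329.4*0.01 + 314.6*0.06 + 314.6*0.05
  = 3.294 + 18.876 + 15.730 = 37.900 m^2 sabins.
Volume V = 22.8 × 13.8 × 4.5 = 1415.88 m³.
Sabine: RT60 = 0.161 × 1415.88 / 37.900 = 6.015 s.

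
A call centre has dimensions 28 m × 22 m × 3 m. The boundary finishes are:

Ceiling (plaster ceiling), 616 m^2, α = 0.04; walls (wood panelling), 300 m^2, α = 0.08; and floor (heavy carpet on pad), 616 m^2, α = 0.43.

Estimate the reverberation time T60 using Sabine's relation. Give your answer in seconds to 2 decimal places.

A = Σ Sᵢαᵢ = 616×0.04 + 300×0.08 + 616×0.43 = 313.520 sabins.
V = 28·22·3 = 1848 m³.
RT60 = 0.161 · V / A = 0.161 × 1848 / 313.520 = 0.95 s.

0.95 s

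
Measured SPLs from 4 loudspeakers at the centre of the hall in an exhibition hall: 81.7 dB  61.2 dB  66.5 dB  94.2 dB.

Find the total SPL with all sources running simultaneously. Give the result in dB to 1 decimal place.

94.4 dB

Sum in the linear (power) domain: Σ 10^(Lᵢ/10) = 10^(81.7/10) + 10^(61.2/10) + 10^(66.5/10) + 10^(94.2/10) = 2.784e+09.
Back to dB: 10·log₁₀ Σ = 94.4 dB.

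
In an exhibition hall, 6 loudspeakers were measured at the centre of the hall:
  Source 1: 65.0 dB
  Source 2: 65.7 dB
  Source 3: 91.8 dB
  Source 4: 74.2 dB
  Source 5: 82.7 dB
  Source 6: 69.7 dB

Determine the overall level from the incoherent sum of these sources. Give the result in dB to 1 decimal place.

Converting to relative power and adding: 10^(65.0/10) + 10^(65.7/10) + 10^(91.8/10) + 10^(74.2/10) + 10^(82.7/10) + 10^(69.7/10) = 1.742e+09.
L_total = 10·log₁₀(1.742e+09) = 92.4 dB.

92.4 dB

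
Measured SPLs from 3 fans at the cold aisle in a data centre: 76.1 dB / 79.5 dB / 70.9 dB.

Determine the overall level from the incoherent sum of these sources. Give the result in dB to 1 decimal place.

81.5 dB

Σ 10^(Lᵢ/10) = 1.422e+08.
Combined level = 10 log₁₀(1.422e+08) = 81.5 dB.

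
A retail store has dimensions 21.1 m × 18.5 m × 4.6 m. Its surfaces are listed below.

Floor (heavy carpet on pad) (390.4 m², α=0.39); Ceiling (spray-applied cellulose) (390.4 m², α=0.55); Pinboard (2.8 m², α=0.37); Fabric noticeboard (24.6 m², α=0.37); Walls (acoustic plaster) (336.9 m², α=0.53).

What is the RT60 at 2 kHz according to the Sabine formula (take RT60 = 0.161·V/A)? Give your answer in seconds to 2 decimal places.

0.52 sec

Total absorption A = 390.4×0.39 + 390.4×0.55 + 2.8×0.37 + 24.6×0.37 + 336.9×0.53
  = 152.256 + 214.720 + 1.036 + 9.102 + 178.557 = 555.671 m² sabins.
Volume V = 21.1 × 18.5 × 4.6 = 1795.61 m³.
Sabine: RT60 = 0.161 × 1795.61 / 555.671 = 0.52 s.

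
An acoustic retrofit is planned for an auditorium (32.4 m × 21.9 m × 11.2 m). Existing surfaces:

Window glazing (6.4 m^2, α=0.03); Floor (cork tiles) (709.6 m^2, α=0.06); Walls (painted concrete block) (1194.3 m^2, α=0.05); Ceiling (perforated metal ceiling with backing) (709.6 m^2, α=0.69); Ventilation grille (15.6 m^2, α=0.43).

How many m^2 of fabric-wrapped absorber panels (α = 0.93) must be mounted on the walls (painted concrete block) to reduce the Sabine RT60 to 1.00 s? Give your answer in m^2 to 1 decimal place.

773.5

A₁ = Σ Sᵢαᵢ = 6.4×0.03 + 709.6×0.06 + 1194.3×0.05 + 709.6×0.69 + 15.6×0.43 = 598.815 sabins.
Required A₂ = 0.161·7947.072/1.00 = 1279.479 sabins.
ΔA needed = 1279.479 − 598.815 = 680.664 sabins.
Net gain per m^2: Δα = 0.93 − 0.05 = 0.88.
Panel area = 680.664 / 0.88 = 773.5 m^2.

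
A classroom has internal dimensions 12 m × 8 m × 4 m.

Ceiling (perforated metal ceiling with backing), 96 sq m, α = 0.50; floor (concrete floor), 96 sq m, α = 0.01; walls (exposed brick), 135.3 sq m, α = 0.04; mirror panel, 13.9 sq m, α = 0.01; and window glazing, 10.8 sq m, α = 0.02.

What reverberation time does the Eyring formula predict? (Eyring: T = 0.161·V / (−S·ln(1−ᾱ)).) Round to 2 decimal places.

1.04 seconds

Total surface area S = 96 + 96 + 135.3 + 13.9 + 10.8 = 352.0 sq m.
Σ(Sᵢαᵢ) = 96×0.50 + 96×0.01 + 135.3×0.04 + 13.9×0.01 + 10.8×0.02 = 54.727.
ᾱ = 54.727 / 352.0 = 0.1555.
Eyring denominator: −S ln(1−ᾱ) = 59.492.
V = 12 × 8 × 4 = 384 m³.
T = 0.161·V/[−S·ln(1−ᾱ)] = 0.161·384/59.492 = 1.04 s.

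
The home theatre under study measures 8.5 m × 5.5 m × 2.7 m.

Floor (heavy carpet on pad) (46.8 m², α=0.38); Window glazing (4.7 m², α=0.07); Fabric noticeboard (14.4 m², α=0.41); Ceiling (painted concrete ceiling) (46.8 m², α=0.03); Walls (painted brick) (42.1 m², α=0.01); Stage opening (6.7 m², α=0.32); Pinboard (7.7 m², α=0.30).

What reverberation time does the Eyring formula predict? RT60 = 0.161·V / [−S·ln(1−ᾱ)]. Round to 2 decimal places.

S = Σ Sᵢ = 169.2 m².
Σ(Sᵢαᵢ) = 46.8·0.38 + 4.7·0.07 + 14.4·0.41 + 46.8·0.03 + 42.1·0.01 + 6.7·0.32 + 7.7·0.30 = 30.296.
ᾱ = 30.296 / 169.2 = 0.1791.
−S·ln(1−ᾱ) = −169.2 × ln(1 − 0.1791) = 33.392.
V = 8.5 × 5.5 × 2.7 = 126.225 m³.
RT60 = 0.161 × 126.225 / 33.392 = 0.61 s.

0.61 s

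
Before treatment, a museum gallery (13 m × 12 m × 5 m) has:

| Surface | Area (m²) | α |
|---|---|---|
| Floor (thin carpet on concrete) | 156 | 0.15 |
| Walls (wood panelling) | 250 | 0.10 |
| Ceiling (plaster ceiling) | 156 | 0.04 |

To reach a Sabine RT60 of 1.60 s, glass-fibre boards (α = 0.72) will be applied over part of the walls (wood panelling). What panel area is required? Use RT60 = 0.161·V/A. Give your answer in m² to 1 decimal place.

A₁ = Σ Sᵢαᵢ = 156×0.15 + 250×0.10 + 156×0.04 = 54.640 sabins.
V = 780 m³. Target absorption A₂ = 0.161 × 780 / 1.60 = 78.487 sabins.
Absorption to add: 78.487 − 54.640 = 23.847 sabins.
Net gain per m²: Δα = 0.72 − 0.10 = 0.62.
Area = ΔA/Δα = 23.847/0.62 = 38.5 m².

38.5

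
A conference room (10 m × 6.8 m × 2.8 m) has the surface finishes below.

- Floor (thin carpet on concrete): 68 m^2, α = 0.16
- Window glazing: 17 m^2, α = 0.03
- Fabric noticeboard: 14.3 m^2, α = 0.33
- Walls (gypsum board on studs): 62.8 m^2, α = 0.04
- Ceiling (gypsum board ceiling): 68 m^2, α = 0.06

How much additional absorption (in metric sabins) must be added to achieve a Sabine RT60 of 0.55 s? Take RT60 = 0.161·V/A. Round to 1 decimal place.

Summing Sᵢαᵢ: 10.880 + 0.510 + 4.719 + 2.512 + 4.080 → A₁ = 22.701 sabins.
For T = 0.55 s, need A₂ = 0.161·V/T = 0.161·190.4/0.55 = 55.735 sabins.
ΔA = A₂ − A₁ = 55.735 − 22.701 = 33.0 sabins.

33.0 sabins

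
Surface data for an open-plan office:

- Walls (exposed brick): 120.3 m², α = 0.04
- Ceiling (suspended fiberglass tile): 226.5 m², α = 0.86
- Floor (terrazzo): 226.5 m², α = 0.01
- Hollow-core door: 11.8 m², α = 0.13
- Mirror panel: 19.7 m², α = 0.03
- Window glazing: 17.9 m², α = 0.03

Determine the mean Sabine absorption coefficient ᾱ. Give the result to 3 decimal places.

Total surface area S = 622.7 m².
Σ(Sᵢαᵢ) = 120.3·0.04 + 226.5·0.86 + 226.5·0.01 + 11.8·0.13 + 19.7·0.03 + 17.9·0.03 = 204.529.
ᾱ = A/S = 0.328.

0.328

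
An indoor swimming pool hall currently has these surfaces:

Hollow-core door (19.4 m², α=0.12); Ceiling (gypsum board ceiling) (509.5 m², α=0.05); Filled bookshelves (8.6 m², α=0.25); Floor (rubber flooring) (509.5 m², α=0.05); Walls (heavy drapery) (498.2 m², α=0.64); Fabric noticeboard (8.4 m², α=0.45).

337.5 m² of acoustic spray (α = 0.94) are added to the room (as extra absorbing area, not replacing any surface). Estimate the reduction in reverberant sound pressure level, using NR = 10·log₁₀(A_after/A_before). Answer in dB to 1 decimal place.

2.6 dB

A_before = Σ Sᵢαᵢ = 19.4·0.12 + 509.5·0.05 + 8.6·0.25 + 509.5·0.05 + 498.2·0.64 + 8.4·0.45 = 378.056 sabins.
Treatment contributes 337.5·0.94 = 317.250 sabins.
A_after = 378.056 + 317.250 = 695.306 sabins.
Reduction = 10 log₁₀(A_after/A_before) = 10 log₁₀(1.8392) = 2.6 dB.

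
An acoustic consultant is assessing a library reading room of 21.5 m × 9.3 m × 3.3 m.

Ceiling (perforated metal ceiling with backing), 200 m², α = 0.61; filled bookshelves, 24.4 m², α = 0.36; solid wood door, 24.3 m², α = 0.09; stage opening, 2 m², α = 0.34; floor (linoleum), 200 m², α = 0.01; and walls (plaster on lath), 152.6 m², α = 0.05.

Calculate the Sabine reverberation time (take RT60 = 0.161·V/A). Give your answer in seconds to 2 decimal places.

0.74 seconds

Summing Sᵢαᵢ: 122.000 + 8.784 + 2.187 + 0.680 + 2.000 + 7.630 → A = 143.281 sabins.
V = 21.5·9.3·3.3 = 659.835 m³.
RT60 = 0.161 · V / A = 0.161 × 659.835 / 143.281 = 0.74 s.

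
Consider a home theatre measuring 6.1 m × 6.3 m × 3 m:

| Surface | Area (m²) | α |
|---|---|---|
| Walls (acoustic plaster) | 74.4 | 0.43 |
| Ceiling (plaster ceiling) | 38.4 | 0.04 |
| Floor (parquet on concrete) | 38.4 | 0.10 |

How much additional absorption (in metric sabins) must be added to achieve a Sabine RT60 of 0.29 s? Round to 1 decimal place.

26.6 sabins

A₁ = Σ Sᵢαᵢ = 74.4×0.43 + 38.4×0.04 + 38.4×0.10 = 37.368 sabins.
V = 115.29 m³. Required absorption A₂ = 0.161 × 115.29 / 0.29 = 64.006 sabins.
ΔA = A₂ − A₁ = 64.006 − 37.368 = 26.6 sabins.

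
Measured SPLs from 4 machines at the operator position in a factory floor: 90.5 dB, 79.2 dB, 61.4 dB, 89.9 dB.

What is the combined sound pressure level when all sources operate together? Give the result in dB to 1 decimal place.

Σ 10^(Lᵢ/10) = 2.184e+09.
Combined level = 10 log₁₀(2.184e+09) = 93.4 dB.

93.4 dB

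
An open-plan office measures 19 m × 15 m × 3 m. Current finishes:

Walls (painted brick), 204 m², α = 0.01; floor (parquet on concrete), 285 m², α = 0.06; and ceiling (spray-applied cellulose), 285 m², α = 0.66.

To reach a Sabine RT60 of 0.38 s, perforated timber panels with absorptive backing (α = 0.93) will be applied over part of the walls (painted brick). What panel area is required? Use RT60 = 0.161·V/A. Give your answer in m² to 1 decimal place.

168.5

Total absorption A₁ = 204*0.01 + 285*0.06 + 285*0.66
  = 2.040 + 17.100 + 188.100 = 207.240 m² sabins.
V = 855 m³. Target absorption A₂ = 0.161 × 855 / 0.38 = 362.250 sabins.
ΔA needed = 362.250 − 207.240 = 155.010 sabins.
Each m² of panel replacing the walls (painted brick) adds (0.93 − 0.01) = 0.92 sabins.
Area = ΔA/Δα = 155.010/0.92 = 168.5 m².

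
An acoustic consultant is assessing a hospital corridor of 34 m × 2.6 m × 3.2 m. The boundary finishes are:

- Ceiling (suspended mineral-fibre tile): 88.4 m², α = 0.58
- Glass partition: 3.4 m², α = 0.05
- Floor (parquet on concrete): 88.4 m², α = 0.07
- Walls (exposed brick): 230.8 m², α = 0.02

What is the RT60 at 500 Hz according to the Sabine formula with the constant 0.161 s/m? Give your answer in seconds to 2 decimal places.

Equivalent absorption area: A = 88.4·0.58 + 3.4·0.05 + 88.4·0.07 + 230.8·0.02 = 62.246 m².
Volume V = 34 × 2.6 × 3.2 = 282.88 m³.
Sabine: RT60 = 0.161 × 282.88 / 62.246 = 0.73 s.

0.73 sec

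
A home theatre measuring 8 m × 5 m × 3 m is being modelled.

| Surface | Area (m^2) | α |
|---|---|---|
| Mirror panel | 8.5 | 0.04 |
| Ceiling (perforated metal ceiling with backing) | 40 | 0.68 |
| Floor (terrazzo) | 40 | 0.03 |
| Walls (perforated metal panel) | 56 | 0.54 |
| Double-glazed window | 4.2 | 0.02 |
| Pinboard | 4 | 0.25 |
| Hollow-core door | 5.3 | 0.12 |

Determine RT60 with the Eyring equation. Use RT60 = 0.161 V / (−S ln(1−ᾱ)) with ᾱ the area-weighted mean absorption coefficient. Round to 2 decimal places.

0.25 s

Total surface area S = 8.5 + 40 + 40 + 56 + 4.2 + 4 + 5.3 = 158.0 m^2.
Σ(Sᵢαᵢ) = 8.5·0.04 + 40·0.68 + 40·0.03 + 56·0.54 + 4.2·0.02 + 4·0.25 + 5.3·0.12 = 60.700.
Mean coefficient ᾱ = A/S = 0.3842.
−S·ln(1−ᾱ) = −158.0 × ln(1 − 0.3842) = 76.604.
V = 8 × 5 × 3 = 120 m³.
RT60 = 0.161 × 120 / 76.604 = 0.25 s.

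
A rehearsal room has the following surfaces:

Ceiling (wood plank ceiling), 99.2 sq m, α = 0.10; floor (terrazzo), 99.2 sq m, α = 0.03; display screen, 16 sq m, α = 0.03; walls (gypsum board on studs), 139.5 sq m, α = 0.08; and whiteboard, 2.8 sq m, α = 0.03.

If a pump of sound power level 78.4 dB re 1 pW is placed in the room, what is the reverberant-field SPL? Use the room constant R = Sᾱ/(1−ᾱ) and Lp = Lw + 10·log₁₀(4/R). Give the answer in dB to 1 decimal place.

70.2 dB

Σ(Sᵢαᵢ) = 99.2×0.10 + 99.2×0.03 + 16×0.03 + 139.5×0.08 + 2.8×0.03 = 24.620; total area S = 356.7 sq m.
ᾱ = 0.0690, so room constant R = A/(1−ᾱ) = 26.445 sq m.
Lp = 78.4 + 10·log₁₀(4/26.445) = 78.4 + (-8.20) = 70.2 dB.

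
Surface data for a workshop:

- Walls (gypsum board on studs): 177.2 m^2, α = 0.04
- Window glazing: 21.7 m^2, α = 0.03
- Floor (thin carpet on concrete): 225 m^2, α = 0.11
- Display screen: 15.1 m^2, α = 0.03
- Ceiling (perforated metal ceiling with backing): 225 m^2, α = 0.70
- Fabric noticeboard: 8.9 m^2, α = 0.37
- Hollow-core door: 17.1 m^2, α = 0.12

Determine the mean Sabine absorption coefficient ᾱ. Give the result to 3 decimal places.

0.284

Total surface area S = 690.0 m^2.
A = 177.2*0.04 + 21.7*0.03 + 225*0.11 + 15.1*0.03 + 225*0.70 + 8.9*0.37 + 17.1*0.12 = 195.787 sabins.
ᾱ = 195.787 / 690.0 = 0.284.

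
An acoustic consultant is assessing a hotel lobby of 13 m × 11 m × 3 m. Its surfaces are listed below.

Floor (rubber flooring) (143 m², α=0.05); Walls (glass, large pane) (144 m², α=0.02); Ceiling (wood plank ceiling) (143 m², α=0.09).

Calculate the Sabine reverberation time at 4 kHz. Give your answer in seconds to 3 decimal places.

3.016 s

A = Σ Sᵢαᵢ = 143·0.05 + 144·0.02 + 143·0.09 = 22.900 sabins.
Room volume: 429 m³.
T = 0.161 V/A = 0.161·429/22.900 = 3.016 s.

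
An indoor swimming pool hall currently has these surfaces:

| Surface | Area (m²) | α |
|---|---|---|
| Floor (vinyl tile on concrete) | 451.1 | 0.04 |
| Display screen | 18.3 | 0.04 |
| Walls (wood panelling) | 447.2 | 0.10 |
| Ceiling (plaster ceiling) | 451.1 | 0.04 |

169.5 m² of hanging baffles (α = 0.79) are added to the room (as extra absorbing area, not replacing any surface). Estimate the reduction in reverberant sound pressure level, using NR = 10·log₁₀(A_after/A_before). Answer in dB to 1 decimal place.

A_before = Σ Sᵢαᵢ = 451.1·0.04 + 18.3·0.04 + 447.2·0.10 + 451.1·0.04 = 81.540 sabins.
Added absorption = 169.5 × 0.79 = 133.905 sabins.
A_after = 81.540 + 133.905 = 215.445 sabins.
Reduction = 10 log₁₀(A_after/A_before) = 10 log₁₀(2.6422) = 4.2 dB.

4.2 dB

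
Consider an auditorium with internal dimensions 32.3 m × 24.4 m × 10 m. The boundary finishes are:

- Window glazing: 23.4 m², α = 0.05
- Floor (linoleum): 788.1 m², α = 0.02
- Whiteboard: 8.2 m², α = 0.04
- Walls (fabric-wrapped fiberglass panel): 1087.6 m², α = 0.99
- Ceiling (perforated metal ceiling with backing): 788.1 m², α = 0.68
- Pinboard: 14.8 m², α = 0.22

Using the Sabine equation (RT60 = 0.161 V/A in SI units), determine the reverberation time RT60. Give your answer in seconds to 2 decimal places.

0.78 sec

A = Σ Sᵢαᵢ = 23.4×0.05 + 788.1×0.02 + 8.2×0.04 + 1087.6×0.99 + 788.1×0.68 + 14.8×0.22 = 1633.148 sabins.
Volume V = 32.3 × 24.4 × 10 = 7881.2 m³.
T = 0.161 V/A = 0.161·7881.2/1633.148 = 0.78 s.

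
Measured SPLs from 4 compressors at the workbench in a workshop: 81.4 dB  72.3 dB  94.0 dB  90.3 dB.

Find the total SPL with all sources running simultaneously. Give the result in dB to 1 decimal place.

95.7 dB

Sum in the linear (power) domain: Σ 10^(Lᵢ/10) = 10^(81.4/10) + 10^(72.3/10) + 10^(94.0/10) + 10^(90.3/10) = 3.738e+09.
L_total = 10·log₁₀(3.738e+09) = 95.7 dB.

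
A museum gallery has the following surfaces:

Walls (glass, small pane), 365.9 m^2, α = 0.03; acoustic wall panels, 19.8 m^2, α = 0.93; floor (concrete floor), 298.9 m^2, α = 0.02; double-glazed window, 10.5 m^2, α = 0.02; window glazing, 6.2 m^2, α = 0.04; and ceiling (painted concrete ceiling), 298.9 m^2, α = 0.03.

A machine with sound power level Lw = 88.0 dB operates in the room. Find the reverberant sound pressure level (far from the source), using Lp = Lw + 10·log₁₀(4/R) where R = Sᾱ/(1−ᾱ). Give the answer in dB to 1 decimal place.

77.3 dB

A = 44.794 sabins; S = 1000.2 m^2.
ᾱ = 0.0448, so room constant R = A/(1−ᾱ) = 46.895 m^2.
Lp = 88.0 + 10·log₁₀(4/46.895) = 88.0 + (-10.69) = 77.3 dB.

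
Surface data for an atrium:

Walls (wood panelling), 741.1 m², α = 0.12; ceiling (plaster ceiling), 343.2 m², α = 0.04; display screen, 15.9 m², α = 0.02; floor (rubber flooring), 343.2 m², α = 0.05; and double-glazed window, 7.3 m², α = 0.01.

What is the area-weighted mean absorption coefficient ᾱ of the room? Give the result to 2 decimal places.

S = Σ Sᵢ = 741.1 + 343.2 + 15.9 + 343.2 + 7.3 = 1450.7 m².
A = 741.1×0.12 + 343.2×0.04 + 15.9×0.02 + 343.2×0.05 + 7.3×0.01 = 120.211 sabins.
ᾱ = 120.211 / 1450.7 = 0.08.

0.08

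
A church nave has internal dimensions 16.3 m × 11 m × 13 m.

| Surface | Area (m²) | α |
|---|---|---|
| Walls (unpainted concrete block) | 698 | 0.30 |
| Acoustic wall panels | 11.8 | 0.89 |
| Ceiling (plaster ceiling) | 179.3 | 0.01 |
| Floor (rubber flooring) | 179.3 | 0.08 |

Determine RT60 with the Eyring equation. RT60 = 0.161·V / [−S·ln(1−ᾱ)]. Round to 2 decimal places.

S = Σ Sᵢ = 1068.4 m².
Absorption A = 698·0.30 + 11.8·0.89 + 179.3·0.01 + 179.3·0.08 = 236.039 sabins.
ᾱ = 236.039 / 1068.4 = 0.2209.
−S·ln(1−ᾱ) = −1068.4 × ln(1 − 0.2209) = 266.690.
V = 16.3 × 11 × 13 = 2330.9 m³.
T = 0.161·V/[−S·ln(1−ᾱ)] = 0.161·2330.9/266.690 = 1.41 s.

1.41 sec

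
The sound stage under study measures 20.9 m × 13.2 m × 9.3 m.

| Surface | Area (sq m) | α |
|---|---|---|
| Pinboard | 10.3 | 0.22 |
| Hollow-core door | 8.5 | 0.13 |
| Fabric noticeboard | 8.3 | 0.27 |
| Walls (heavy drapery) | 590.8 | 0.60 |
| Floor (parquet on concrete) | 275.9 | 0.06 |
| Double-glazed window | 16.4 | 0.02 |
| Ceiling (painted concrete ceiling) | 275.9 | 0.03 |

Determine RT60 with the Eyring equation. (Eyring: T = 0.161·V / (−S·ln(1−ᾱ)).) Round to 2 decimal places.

S = Σ Sᵢ = 1186.1 sq m.
Absorption A = 10.3·0.22 + 8.5·0.13 + 8.3·0.27 + 590.8·0.60 + 275.9·0.06 + 16.4·0.02 + 275.9·0.03 = 385.251 sabins.
Mean coefficient ᾱ = A/S = 0.3248.
Eyring denominator: −S ln(1−ᾱ) = 465.836.
V = 20.9 × 13.2 × 9.3 = 2565.684 m³.
T = 0.161·V/[−S·ln(1−ᾱ)] = 0.161·2565.684/465.836 = 0.89 s.

0.89 s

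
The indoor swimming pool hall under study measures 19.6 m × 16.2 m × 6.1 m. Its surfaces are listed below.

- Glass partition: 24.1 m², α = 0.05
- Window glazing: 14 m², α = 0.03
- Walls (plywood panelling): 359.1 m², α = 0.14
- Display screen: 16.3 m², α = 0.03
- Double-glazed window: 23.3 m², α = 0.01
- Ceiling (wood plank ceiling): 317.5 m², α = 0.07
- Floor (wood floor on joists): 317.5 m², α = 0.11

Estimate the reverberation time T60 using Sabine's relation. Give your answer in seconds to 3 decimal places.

Summing Sᵢαᵢ: 1.205 + 0.420 + 50.274 + 0.489 + 0.233 + 22.225 + 34.925 → A = 109.771 sabins.
Room volume: 1936.872 m³.
RT60 = 0.161 · V / A = 0.161 × 1936.872 / 109.771 = 2.841 s.

2.841 seconds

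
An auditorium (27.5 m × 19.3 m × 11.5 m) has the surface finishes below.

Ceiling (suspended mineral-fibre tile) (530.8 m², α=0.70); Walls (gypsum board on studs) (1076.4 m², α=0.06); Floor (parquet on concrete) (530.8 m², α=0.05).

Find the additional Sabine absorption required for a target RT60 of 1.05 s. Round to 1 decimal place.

Equivalent absorption area: A₁ = 530.8*0.70 + 1076.4*0.06 + 530.8*0.05 = 462.684 m².
V = 6103.625 m³. Required absorption A₂ = 0.161 × 6103.625 / 1.05 = 935.889 sabins.
Additional absorption ΔA = 935.889 − 462.684 = 473.2 sabins.

473.2 sabins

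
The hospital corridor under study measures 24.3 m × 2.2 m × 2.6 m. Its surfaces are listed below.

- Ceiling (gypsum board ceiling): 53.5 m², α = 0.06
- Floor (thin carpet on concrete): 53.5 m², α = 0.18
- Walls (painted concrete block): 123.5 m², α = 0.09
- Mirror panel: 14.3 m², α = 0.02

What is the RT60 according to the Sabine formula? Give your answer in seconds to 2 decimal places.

Equivalent absorption area: A = 53.5*0.06 + 53.5*0.18 + 123.5*0.09 + 14.3*0.02 = 24.241 m².
V = 24.3·2.2·2.6 = 138.996 m³.
T = 0.161 V/A = 0.161·138.996/24.241 = 0.92 s.

0.92 sec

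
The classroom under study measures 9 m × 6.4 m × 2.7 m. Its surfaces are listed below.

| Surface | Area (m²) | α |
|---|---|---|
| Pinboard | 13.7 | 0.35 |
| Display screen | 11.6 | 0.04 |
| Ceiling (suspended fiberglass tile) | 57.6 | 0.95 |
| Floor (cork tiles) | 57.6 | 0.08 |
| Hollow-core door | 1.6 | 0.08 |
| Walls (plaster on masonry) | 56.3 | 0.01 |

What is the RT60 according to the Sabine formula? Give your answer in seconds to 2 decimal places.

0.38 sec

Equivalent absorption area: A = 13.7×0.35 + 11.6×0.04 + 57.6×0.95 + 57.6×0.08 + 1.6×0.08 + 56.3×0.01 = 65.278 m².
V = 9·6.4·2.7 = 155.52 m³.
T = 0.161 V/A = 0.161·155.52/65.278 = 0.38 s.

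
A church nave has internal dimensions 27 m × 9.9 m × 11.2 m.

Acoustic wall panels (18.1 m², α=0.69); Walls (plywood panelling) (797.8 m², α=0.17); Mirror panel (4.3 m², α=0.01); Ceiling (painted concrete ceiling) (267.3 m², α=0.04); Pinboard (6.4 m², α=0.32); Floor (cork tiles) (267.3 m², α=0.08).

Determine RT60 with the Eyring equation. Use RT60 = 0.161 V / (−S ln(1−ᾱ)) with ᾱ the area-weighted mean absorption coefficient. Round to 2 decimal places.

2.46 sec

Total surface area S = 18.1 + 797.8 + 4.3 + 267.3 + 6.4 + 267.3 = 1361.2 m².
Absorption A = 18.1×0.69 + 797.8×0.17 + 4.3×0.01 + 267.3×0.04 + 6.4×0.32 + 267.3×0.08 = 182.282 sabins.
ᾱ = 182.282 / 1361.2 = 0.1339.
Eyring denominator: −S ln(1−ᾱ) = 195.679.
V = 27 × 9.9 × 11.2 = 2993.76 m³.
T = 0.161·V/[−S·ln(1−ᾱ)] = 0.161·2993.76/195.679 = 2.46 s.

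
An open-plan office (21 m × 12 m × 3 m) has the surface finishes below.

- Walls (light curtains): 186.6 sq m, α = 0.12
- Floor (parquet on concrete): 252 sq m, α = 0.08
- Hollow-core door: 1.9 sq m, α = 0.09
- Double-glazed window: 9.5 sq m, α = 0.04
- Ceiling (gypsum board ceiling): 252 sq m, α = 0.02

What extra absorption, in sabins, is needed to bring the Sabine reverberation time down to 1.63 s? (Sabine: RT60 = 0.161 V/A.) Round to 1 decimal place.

26.5 sabins

A₁ = Σ Sᵢαᵢ = 186.6×0.12 + 252×0.08 + 1.9×0.09 + 9.5×0.04 + 252×0.02 = 48.143 sabins.
For T = 1.63 s, need A₂ = 0.161·V/T = 0.161·756/1.63 = 74.672 sabins.
Shortfall: 74.672 − 48.143 = 26.5 sabins.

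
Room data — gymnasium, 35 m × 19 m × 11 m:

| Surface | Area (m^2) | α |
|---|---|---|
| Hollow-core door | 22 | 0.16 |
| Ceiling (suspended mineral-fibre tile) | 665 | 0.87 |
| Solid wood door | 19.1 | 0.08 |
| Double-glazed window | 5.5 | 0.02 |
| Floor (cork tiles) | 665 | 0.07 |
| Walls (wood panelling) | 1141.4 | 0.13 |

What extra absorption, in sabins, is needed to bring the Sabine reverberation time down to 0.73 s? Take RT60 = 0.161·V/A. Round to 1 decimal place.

834.7 sabins

Total absorption A₁ = 22×0.16 + 665×0.87 + 19.1×0.08 + 5.5×0.02 + 665×0.07 + 1141.4×0.13
  = 3.520 + 578.550 + 1.528 + 0.110 + 46.550 + 148.382 = 778.640 m^2 sabins.
For T = 0.73 s, need A₂ = 0.161·V/T = 0.161·7315/0.73 = 1613.308 sabins.
Shortfall: 1613.308 − 778.640 = 834.7 sabins.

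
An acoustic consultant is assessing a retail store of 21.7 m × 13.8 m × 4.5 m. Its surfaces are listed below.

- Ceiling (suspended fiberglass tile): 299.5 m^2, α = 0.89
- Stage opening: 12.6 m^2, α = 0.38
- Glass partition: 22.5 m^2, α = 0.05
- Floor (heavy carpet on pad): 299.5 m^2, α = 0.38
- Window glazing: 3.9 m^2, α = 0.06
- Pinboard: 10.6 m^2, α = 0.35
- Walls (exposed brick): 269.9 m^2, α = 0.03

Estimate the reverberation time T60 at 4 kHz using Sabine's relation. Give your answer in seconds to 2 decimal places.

A = Σ Sᵢαᵢ = 299.5×0.89 + 12.6×0.38 + 22.5×0.05 + 299.5×0.38 + 3.9×0.06 + 10.6×0.35 + 269.9×0.03 = 398.319 sabins.
V = 21.7·13.8·4.5 = 1347.57 m³.
T = 0.161 V/A = 0.161·1347.57/398.319 = 0.54 s.

0.54 s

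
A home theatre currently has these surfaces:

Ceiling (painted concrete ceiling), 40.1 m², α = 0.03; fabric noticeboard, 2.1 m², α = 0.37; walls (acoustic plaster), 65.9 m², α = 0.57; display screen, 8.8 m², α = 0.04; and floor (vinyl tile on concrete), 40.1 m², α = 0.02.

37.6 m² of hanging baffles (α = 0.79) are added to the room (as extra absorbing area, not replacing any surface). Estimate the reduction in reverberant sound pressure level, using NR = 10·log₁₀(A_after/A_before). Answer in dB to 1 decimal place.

2.4 dB

Equivalent absorption area: A_before = 40.1*0.03 + 2.1*0.37 + 65.9*0.57 + 8.8*0.04 + 40.1*0.02 = 40.697 m².
Added absorption = 37.6 × 0.79 = 29.704 sabins.
New total A_after = 70.401 sabins.
NR = 10·log₁₀(70.401/40.697) = 2.4 dB.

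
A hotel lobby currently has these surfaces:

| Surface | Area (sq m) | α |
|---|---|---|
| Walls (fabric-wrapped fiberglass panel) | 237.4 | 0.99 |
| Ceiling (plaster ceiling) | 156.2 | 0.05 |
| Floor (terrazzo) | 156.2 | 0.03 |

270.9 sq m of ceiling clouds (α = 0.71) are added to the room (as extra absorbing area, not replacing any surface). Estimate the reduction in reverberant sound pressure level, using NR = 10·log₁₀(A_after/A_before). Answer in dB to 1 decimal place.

Equivalent absorption area: A_before = 237.4*0.99 + 156.2*0.05 + 156.2*0.03 = 247.522 sq m.
Added absorption = 270.9 × 0.71 = 192.339 sabins.
A_after = 247.522 + 192.339 = 439.861 sabins.
NR = 10·log₁₀(439.861/247.522) = 2.5 dB.

2.5 dB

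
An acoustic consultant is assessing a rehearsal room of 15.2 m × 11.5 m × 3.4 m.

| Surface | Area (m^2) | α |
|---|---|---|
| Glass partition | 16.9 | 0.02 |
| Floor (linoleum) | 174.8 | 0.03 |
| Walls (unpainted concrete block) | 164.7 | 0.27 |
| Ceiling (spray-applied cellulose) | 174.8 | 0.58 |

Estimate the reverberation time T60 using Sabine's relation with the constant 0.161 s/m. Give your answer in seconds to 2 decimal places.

A = Σ Sᵢαᵢ = 16.9*0.02 + 174.8*0.03 + 164.7*0.27 + 174.8*0.58 = 151.435 sabins.
Volume V = 15.2 × 11.5 × 3.4 = 594.32 m³.
T = 0.161 V/A = 0.161·594.32/151.435 = 0.63 s.

0.63 s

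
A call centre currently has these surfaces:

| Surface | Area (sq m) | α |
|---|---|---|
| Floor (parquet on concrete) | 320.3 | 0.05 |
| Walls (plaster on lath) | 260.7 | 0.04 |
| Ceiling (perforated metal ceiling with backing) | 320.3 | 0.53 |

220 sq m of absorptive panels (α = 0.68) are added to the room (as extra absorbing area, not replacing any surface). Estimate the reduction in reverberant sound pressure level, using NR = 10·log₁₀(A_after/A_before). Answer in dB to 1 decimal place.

2.5 dB

Equivalent absorption area: A_before = 320.3·0.05 + 260.7·0.04 + 320.3·0.53 = 196.202 sq m.
Added absorption = 220 × 0.68 = 149.600 sabins.
A_after = 196.202 + 149.600 = 345.802 sabins.
NR = 10·log₁₀(345.802/196.202) = 2.5 dB.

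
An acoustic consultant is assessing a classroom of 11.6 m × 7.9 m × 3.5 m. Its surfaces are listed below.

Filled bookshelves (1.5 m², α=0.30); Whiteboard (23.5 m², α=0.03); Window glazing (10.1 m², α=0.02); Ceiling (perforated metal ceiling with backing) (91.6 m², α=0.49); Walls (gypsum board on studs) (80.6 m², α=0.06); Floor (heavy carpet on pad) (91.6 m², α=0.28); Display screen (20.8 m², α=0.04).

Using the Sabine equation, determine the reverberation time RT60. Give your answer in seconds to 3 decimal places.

A = Σ Sᵢαᵢ = 1.5*0.30 + 23.5*0.03 + 10.1*0.02 + 91.6*0.49 + 80.6*0.06 + 91.6*0.28 + 20.8*0.04 = 77.557 sabins.
V = 11.6·7.9·3.5 = 320.74 m³.
T = 0.161 V/A = 0.161·320.74/77.557 = 0.666 s.

0.666 s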